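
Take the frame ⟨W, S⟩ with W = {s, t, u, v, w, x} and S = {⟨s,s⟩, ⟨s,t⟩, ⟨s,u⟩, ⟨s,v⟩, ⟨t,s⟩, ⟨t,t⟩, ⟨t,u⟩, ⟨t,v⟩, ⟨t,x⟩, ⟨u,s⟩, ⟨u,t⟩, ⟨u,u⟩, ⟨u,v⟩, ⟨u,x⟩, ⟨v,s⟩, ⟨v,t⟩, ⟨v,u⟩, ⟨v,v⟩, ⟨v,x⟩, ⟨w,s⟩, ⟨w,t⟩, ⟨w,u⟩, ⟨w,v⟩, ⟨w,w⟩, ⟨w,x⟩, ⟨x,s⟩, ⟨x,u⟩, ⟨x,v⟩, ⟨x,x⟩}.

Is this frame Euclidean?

No

Euclidean: no — t S s and t S x, but not s S x.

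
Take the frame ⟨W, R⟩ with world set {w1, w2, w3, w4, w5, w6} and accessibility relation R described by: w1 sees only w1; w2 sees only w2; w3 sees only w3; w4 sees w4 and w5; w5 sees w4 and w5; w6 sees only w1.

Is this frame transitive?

Transitive: yes — every two-step R-path is closed by a direct edge.

Yes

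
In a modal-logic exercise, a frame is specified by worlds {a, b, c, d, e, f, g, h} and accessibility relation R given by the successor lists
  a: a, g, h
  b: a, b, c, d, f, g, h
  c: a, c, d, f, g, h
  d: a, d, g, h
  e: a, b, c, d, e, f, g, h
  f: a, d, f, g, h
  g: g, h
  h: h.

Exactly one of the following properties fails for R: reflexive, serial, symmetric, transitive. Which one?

symmetric

Reflexive: yes — every world is R-related to itself.
Serial: yes — every world has a successor (e.g. a R a).
Symmetric: no — a R g but not g R a.
Transitive: yes — every two-step R-path is closed by a direct edge.
Only symmetric fails.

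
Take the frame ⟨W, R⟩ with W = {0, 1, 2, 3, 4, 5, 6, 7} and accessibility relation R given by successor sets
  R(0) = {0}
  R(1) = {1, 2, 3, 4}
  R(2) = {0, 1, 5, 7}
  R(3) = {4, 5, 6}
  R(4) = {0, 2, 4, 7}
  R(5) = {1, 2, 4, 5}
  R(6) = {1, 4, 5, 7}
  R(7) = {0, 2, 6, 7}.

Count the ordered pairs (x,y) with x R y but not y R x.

Enumerating: (1,3), (1,4), (2,0), (3,4), (3,5), (3,6), (4,0), (4,2), (4,7), (5,1), (5,4), (6,1), (6,4), (6,5), (7,0).

15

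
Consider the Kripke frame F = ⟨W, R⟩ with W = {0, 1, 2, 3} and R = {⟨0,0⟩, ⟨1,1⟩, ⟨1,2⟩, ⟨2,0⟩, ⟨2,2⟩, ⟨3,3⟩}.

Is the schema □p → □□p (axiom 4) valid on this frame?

By correspondence theory, 4 is valid on a frame iff R is transitive.
Transitive: no — 1 R 2 and 2 R 0, but not 1 R 0.

No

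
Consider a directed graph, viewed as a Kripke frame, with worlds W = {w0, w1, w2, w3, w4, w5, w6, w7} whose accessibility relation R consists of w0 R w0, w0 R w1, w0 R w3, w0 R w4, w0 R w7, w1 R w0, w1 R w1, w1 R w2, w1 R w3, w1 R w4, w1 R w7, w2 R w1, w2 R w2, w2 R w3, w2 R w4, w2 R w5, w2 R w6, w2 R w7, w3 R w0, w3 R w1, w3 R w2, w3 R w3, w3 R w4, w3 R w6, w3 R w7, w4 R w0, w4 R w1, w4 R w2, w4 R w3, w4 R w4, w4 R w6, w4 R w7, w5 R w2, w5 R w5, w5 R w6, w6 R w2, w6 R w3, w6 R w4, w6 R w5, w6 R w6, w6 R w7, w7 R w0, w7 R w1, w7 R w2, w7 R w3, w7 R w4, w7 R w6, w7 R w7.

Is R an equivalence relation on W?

Reflexive: yes — every world is R-related to itself.
Symmetric: yes — every pair in R has its reverse in R.
Transitive: no — w0 R w1 and w1 R w2, but not w0 R w2.
So R is not an equivalence relation.

No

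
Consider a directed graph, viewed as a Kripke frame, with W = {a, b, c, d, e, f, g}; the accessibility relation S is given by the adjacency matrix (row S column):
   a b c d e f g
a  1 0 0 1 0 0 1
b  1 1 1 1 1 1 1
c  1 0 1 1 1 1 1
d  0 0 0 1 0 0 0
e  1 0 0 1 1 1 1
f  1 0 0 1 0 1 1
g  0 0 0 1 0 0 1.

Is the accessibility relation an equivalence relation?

Reflexive: yes — every world is S-related to itself.
Symmetric: no — a S d but not d S a.
Transitive: yes — every two-step S-path is closed by a direct edge.
So S is not an equivalence relation.

No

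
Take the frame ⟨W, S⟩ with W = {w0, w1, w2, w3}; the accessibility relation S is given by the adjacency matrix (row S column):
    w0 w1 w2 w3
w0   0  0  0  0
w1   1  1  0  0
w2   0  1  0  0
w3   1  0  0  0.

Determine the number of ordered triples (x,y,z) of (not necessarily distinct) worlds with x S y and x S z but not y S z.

3

Enumerating: (w1,w0,w0), (w1,w0,w1), (w3,w0,w0).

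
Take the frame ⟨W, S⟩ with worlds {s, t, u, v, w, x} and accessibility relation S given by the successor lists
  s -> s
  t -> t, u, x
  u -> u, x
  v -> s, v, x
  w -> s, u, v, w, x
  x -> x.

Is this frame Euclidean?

No

Euclidean: no — t S x and t S u, but not x S u.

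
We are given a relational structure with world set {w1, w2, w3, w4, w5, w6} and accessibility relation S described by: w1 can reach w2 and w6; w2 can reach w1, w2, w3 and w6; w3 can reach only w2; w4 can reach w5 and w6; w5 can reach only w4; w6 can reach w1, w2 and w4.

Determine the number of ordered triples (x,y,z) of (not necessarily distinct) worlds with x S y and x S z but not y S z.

19

Enumerating: (w1,w6,w6), (w2,w1,w1), (w2,w1,w3), (w2,w3,w1), (w2,w3,w3), (w2,w3,w6), (w2,w6,w3), (w2,w6,w6), (w4,w5,w5), (w4,w5,w6), (w4,w6,w5), (w4,w6,w6), … and 7 more.
Total: 19.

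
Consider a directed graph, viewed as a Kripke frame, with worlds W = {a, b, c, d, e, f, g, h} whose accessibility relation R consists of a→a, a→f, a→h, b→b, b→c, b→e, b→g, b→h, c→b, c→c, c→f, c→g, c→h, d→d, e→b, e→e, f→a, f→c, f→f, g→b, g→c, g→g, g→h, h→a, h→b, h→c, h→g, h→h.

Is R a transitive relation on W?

Transitive: no — a R f and f R c, but not a R c.

No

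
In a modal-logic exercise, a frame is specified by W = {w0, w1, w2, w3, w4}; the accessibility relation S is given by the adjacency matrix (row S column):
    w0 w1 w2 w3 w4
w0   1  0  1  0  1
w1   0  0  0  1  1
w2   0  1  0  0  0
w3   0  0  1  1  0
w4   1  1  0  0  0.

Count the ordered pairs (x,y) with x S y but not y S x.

4

Enumerating: (w0,w2), (w1,w3), (w2,w1), (w3,w2).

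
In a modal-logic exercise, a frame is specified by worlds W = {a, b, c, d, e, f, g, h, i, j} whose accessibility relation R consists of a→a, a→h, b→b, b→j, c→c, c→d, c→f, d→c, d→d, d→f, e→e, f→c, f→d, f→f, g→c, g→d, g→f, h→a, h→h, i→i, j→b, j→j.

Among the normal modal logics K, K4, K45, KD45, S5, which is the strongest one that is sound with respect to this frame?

Transitive (axiom 4): yes — every two-step R-path is closed by a direct edge.
Euclidean (axiom 5): yes — any two successors of a common world are R-related.
Serial (axiom D): yes — every world has a successor (e.g. a R a).
Reflexive (axiom T): no — g is not related to itself.
So F validates K, K4, K45, KD45; S5 would additionally require R to be reflexive. The strongest is KD45.

KD45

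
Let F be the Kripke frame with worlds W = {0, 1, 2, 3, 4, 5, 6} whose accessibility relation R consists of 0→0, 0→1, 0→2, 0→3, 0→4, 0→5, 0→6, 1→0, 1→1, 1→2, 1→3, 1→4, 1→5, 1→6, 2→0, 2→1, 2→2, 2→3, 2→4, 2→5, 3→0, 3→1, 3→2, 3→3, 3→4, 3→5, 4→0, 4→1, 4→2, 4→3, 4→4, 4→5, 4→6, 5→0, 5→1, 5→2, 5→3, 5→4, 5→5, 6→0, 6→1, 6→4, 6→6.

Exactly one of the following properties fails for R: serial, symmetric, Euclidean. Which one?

Serial: yes — every world has a successor (e.g. 0 R 0).
Symmetric: yes — every pair in R has its reverse in R.
Euclidean: no — 0 R 2 and 0 R 6, but not 2 R 6.
Only Euclidean fails.

Euclidean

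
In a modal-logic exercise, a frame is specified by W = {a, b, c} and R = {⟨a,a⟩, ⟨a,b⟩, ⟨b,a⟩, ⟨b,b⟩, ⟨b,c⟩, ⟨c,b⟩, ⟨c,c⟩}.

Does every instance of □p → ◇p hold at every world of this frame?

Yes

By correspondence theory, D is valid on a frame iff R is serial.
Serial: yes — every world has a successor (e.g. a R a).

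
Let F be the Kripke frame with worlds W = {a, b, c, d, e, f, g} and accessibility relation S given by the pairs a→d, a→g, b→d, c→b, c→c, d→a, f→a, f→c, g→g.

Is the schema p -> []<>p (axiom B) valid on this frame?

No

The schema B characterises exactly the symmetric frames.
Symmetric: no — a S g but not g S a.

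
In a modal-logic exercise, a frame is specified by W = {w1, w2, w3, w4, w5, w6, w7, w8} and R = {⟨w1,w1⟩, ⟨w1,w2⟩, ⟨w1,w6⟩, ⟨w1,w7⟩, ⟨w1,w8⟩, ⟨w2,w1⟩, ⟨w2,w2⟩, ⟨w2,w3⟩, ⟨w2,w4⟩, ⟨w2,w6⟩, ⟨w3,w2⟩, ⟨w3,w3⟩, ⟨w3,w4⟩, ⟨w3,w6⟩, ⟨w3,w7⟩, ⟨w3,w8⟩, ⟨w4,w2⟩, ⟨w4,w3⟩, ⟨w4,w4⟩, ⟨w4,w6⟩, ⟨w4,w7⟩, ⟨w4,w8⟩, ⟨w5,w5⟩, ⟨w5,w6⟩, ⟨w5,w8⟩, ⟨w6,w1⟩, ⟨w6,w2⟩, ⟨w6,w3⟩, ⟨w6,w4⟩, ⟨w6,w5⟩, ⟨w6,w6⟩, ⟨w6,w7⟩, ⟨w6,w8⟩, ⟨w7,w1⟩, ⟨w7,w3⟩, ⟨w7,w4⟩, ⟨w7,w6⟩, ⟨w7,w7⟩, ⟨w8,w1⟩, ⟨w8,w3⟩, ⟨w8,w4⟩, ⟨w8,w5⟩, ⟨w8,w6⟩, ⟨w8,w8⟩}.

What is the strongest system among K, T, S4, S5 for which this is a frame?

T

Reflexive (axiom T): yes — every world is R-related to itself.
Transitive (axiom 4): no — w1 R w2 and w2 R w3, but not w1 R w3.
Euclidean (axiom 5): no — w1 R w2 and w1 R w7, but not w2 R w7.
So F validates K, T; S4 would additionally require R to be transitive. The strongest is T.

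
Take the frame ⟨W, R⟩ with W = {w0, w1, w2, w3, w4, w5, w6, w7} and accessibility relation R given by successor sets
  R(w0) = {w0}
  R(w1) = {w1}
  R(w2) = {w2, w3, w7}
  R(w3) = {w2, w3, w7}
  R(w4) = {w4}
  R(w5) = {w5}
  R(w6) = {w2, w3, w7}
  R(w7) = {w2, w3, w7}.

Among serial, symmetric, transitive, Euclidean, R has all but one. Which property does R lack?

Serial: yes — every world has a successor (e.g. w0 R w0).
Symmetric: no — w6 R w2 but not w2 R w6.
Transitive: yes — every two-step R-path is closed by a direct edge.
Euclidean: yes — any two successors of a common world are R-related.
Only symmetric fails.

symmetric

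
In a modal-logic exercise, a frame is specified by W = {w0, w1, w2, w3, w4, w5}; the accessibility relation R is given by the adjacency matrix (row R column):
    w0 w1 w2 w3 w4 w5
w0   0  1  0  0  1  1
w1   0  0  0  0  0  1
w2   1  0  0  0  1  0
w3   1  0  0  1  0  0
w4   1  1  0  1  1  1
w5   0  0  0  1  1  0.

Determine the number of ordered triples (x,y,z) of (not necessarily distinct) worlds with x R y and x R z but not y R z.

21

Enumerating: (w0,w1,w1), (w0,w1,w4), (w0,w5,w1), (w0,w5,w5), (w1,w5,w5), (w2,w0,w0), (w3,w0,w0), (w3,w0,w3), (w4,w0,w0), (w4,w0,w3), (w4,w1,w0), (w4,w1,w1), … and 9 more.
Total: 21.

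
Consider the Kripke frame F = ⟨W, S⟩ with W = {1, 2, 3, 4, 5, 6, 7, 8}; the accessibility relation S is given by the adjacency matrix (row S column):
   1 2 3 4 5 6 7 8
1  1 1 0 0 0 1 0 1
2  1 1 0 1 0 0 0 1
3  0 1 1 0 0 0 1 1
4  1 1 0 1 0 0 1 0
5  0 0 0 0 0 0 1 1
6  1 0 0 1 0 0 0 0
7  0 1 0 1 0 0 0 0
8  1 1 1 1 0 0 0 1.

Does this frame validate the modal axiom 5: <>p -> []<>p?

Axiom 5 corresponds to the accessibility relation being Euclidean.
Euclidean: no — 1 S 2 and 1 S 6, but not 2 S 6.

No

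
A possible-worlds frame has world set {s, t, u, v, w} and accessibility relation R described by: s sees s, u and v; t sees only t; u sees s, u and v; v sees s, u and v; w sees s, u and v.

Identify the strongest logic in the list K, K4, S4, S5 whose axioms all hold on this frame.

Transitive (axiom 4): yes — every two-step R-path is closed by a direct edge.
Reflexive (axiom T): no — w is not related to itself.
Euclidean (axiom 5): yes — any two successors of a common world are R-related.
So F validates K, K4; S4 would additionally require R to be reflexive. The strongest is K4.

K4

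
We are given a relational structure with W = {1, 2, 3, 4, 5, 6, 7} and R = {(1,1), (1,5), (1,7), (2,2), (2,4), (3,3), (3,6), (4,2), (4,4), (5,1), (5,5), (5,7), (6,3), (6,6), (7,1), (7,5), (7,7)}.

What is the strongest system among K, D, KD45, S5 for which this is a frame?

S5

Serial (axiom D): yes — every world has a successor (e.g. 1 R 1).
Euclidean (axiom 5): yes — any two successors of a common world are R-related.
Transitive (axiom 4): yes — every two-step R-path is closed by a direct edge.
Reflexive (axiom T): yes — every world is R-related to itself.
So F validates K, D, KD45, S5. The strongest is S5.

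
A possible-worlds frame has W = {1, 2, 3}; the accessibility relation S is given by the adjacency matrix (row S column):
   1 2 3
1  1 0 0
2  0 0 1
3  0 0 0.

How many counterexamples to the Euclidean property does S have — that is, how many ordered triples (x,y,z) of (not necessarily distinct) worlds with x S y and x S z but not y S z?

1

Enumerating: (2,3,3).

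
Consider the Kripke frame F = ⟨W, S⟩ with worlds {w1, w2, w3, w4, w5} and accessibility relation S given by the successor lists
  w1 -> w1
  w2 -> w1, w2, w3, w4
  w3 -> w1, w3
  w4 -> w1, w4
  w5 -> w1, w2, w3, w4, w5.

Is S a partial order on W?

Reflexive: yes — every world is S-related to itself.
Transitive: yes — every two-step S-path is closed by a direct edge.
Antisymmetric: yes — no distinct pair is related both ways.
So S is a partial order.

Yes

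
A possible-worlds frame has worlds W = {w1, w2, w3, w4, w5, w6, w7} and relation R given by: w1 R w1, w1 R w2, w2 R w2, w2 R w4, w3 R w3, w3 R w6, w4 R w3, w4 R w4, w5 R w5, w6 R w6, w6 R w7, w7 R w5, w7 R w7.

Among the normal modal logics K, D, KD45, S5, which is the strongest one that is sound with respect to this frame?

D

Serial (axiom D): yes — every world has a successor (e.g. w1 R w1).
Euclidean (axiom 5): no — w1 R w2 and w1 R w1, but not w2 R w1.
Transitive (axiom 4): no — w1 R w2 and w2 R w4, but not w1 R w4.
Reflexive (axiom T): yes — every world is R-related to itself.
So F validates K, D; KD45 would additionally require R to be Euclidean and transitive. The strongest is D.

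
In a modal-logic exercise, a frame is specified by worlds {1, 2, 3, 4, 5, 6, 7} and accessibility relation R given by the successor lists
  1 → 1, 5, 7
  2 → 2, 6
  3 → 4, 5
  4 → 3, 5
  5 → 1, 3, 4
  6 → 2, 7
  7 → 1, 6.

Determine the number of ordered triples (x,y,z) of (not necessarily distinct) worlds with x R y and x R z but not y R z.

21

Enumerating: (1,5,5), (1,5,7), (1,7,5), (1,7,7), (2,6,6), (3,4,4), (3,5,5), (4,3,3), (4,5,5), (5,1,3), (5,1,4), (5,3,1), … and 9 more.
Total: 21.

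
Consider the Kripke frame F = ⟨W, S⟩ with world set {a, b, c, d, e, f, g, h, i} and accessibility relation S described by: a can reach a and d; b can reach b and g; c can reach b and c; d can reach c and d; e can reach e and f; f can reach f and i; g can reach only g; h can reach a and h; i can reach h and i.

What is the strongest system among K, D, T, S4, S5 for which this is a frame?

T

Serial (axiom D): yes — every world has a successor (e.g. a S a).
Reflexive (axiom T): yes — every world is S-related to itself.
Transitive (axiom 4): no — a S d and d S c, but not a S c.
Euclidean (axiom 5): no — a S d and a S a, but not d S a.
So F validates K, D, T; S4 would additionally require S to be transitive. The strongest is T.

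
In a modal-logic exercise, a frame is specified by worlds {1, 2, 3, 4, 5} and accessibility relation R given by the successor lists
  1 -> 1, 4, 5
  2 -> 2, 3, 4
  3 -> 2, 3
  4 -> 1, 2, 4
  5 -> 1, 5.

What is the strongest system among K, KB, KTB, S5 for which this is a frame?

KTB

Symmetric (axiom B): yes — every pair in R has its reverse in R.
Reflexive (axiom T): yes — every world is R-related to itself.
Euclidean (axiom 5): no — 1 R 4 and 1 R 5, but not 4 R 5.
So F validates K, KB, KTB; S5 would additionally require R to be Euclidean. The strongest is KTB.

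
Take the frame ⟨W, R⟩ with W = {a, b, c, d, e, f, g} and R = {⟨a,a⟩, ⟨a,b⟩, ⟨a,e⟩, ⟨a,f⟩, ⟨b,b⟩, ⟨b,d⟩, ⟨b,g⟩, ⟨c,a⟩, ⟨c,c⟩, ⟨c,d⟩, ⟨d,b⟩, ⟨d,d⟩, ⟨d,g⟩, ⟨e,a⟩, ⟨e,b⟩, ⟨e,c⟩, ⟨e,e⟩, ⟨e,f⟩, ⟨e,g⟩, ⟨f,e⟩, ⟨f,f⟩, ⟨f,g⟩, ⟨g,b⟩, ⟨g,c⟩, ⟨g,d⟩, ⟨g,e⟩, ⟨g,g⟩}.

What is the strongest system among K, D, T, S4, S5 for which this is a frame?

T

Serial (axiom D): yes — every world has a successor (e.g. a R a).
Reflexive (axiom T): yes — every world is R-related to itself.
Transitive (axiom 4): no — a R b and b R d, but not a R d.
Euclidean (axiom 5): no — a R b and a R e, but not b R e.
So F validates K, D, T; S4 would additionally require R to be transitive. The strongest is T.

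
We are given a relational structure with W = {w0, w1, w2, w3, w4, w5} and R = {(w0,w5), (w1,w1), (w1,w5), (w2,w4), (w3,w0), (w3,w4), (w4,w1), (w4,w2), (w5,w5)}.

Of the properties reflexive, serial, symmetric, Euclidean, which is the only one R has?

Reflexive: no — w0 is not related to itself.
Serial: yes — every world has a successor (e.g. w0 R w5).
Symmetric: no — w0 R w5 but not w5 R w0.
Euclidean: no — w3 R w0 and w3 R w4, but not w0 R w4.
Only serial holds.

serial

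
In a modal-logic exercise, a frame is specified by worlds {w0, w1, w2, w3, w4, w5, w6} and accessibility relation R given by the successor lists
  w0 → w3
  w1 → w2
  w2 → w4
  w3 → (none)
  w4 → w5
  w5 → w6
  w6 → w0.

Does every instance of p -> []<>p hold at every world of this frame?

Axiom B corresponds to the accessibility relation being symmetric.
Symmetric: no — w0 R w3 but not w3 R w0.

No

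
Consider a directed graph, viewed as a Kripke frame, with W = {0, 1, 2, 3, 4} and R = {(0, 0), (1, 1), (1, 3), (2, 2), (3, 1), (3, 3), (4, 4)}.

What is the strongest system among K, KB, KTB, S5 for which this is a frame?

S5

Symmetric (axiom B): yes — every pair in R has its reverse in R.
Reflexive (axiom T): yes — every world is R-related to itself.
Euclidean (axiom 5): yes — any two successors of a common world are R-related.
So F validates K, KB, KTB, S5. The strongest is S5.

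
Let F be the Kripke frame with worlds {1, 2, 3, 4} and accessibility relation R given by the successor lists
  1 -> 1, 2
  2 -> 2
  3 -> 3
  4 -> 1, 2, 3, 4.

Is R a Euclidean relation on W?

No

Euclidean: no — 4 R 1 and 4 R 3, but not 1 R 3.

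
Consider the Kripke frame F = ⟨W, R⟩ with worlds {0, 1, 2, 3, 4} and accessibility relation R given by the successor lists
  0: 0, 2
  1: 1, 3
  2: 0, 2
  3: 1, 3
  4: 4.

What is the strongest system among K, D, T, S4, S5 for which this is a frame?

Serial (axiom D): yes — every world has a successor (e.g. 0 R 0).
Reflexive (axiom T): yes — every world is R-related to itself.
Transitive (axiom 4): yes — every two-step R-path is closed by a direct edge.
Euclidean (axiom 5): yes — any two successors of a common world are R-related.
So F validates K, D, T, S4, S5. The strongest is S5.

S5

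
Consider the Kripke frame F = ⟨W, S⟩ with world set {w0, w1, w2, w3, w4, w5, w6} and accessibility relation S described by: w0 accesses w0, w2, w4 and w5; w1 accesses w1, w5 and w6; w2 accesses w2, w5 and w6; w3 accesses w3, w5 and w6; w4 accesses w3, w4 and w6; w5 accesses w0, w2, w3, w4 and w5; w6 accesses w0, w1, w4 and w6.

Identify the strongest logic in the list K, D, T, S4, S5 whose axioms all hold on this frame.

Serial (axiom D): yes — every world has a successor (e.g. w0 S w0).
Reflexive (axiom T): yes — every world is S-related to itself.
Transitive (axiom 4): no — w0 S w2 and w2 S w6, but not w0 S w6.
Euclidean (axiom 5): no — w0 S w2 and w0 S w4, but not w2 S w4.
So F validates K, D, T; S4 would additionally require S to be transitive. The strongest is T.

T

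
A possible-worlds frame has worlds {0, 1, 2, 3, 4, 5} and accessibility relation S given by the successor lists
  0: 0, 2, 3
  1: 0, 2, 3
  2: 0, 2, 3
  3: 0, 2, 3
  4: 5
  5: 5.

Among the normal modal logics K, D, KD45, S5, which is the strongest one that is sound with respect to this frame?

KD45

Serial (axiom D): yes — every world has a successor (e.g. 0 S 0).
Euclidean (axiom 5): yes — any two successors of a common world are S-related.
Transitive (axiom 4): yes — every two-step S-path is closed by a direct edge.
Reflexive (axiom T): no — 1 is not related to itself.
So F validates K, D, KD45; S5 would additionally require S to be reflexive. The strongest is KD45.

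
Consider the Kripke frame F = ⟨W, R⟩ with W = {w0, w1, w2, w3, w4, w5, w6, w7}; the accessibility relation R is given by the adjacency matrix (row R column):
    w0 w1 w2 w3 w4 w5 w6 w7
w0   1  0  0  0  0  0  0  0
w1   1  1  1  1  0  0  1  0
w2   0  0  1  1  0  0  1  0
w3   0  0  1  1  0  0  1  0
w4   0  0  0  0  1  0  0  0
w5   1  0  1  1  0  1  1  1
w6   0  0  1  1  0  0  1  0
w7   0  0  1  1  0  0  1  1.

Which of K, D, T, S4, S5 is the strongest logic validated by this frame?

Serial (axiom D): yes — every world has a successor (e.g. w0 R w0).
Reflexive (axiom T): yes — every world is R-related to itself.
Transitive (axiom 4): yes — every two-step R-path is closed by a direct edge.
Euclidean (axiom 5): no — w1 R w0 and w1 R w2, but not w0 R w2.
So F validates K, D, T, S4; S5 would additionally require R to be Euclidean. The strongest is S4.

S4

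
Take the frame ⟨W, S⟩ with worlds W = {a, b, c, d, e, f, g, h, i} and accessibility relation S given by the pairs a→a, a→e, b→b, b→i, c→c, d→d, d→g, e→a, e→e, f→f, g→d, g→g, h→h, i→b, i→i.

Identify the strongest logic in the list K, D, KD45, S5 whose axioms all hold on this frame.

Serial (axiom D): yes — every world has a successor (e.g. a S a).
Euclidean (axiom 5): yes — any two successors of a common world are S-related.
Transitive (axiom 4): yes — every two-step S-path is closed by a direct edge.
Reflexive (axiom T): yes — every world is S-related to itself.
So F validates K, D, KD45, S5. The strongest is S5.

S5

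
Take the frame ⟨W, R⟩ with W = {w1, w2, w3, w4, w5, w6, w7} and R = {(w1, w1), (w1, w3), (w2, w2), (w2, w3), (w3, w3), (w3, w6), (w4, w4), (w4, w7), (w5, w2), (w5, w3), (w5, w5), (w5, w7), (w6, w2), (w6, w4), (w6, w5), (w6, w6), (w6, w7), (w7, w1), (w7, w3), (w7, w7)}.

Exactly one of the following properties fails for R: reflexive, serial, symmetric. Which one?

Reflexive: yes — every world is R-related to itself.
Serial: yes — every world has a successor (e.g. w1 R w1).
Symmetric: no — w1 R w3 but not w3 R w1.
Only symmetric fails.

symmetric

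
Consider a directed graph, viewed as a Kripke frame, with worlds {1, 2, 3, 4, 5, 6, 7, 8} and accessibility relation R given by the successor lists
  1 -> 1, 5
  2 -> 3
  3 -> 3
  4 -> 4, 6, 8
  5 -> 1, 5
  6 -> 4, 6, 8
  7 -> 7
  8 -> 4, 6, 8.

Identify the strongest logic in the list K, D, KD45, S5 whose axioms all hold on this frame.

Serial (axiom D): yes — every world has a successor (e.g. 1 R 1).
Euclidean (axiom 5): yes — any two successors of a common world are R-related.
Transitive (axiom 4): yes — every two-step R-path is closed by a direct edge.
Reflexive (axiom T): no — 2 is not related to itself.
So F validates K, D, KD45; S5 would additionally require R to be reflexive. The strongest is KD45.

KD45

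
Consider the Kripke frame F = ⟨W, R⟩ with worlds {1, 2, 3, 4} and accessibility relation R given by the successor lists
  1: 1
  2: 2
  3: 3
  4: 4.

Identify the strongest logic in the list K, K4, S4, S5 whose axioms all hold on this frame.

S5

Transitive (axiom 4): yes — every two-step R-path is closed by a direct edge.
Reflexive (axiom T): yes — every world is R-related to itself.
Euclidean (axiom 5): yes — any two successors of a common world are R-related.
So F validates K, K4, S4, S5. The strongest is S5.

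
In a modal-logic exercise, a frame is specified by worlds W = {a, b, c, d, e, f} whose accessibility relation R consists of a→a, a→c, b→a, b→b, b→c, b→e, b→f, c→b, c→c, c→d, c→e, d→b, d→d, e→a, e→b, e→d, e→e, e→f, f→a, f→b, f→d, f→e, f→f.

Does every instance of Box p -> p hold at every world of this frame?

Yes

The schema T characterises exactly the reflexive frames.
Reflexive: yes — every world is R-related to itself.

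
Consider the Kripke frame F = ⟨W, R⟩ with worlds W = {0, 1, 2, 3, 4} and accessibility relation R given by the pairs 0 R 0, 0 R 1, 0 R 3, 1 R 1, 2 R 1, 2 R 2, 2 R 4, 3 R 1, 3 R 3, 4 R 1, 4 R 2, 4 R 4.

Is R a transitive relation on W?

Yes

Transitive: yes — every two-step R-path is closed by a direct edge.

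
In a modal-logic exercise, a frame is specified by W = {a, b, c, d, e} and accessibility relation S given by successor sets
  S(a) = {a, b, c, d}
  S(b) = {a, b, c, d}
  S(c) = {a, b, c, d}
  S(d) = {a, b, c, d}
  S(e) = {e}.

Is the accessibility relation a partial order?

Reflexive: yes — every world is S-related to itself.
Transitive: yes — every two-step S-path is closed by a direct edge.
Antisymmetric: no — a S b and b S a with a ≠ b.
So S is not a partial order.

No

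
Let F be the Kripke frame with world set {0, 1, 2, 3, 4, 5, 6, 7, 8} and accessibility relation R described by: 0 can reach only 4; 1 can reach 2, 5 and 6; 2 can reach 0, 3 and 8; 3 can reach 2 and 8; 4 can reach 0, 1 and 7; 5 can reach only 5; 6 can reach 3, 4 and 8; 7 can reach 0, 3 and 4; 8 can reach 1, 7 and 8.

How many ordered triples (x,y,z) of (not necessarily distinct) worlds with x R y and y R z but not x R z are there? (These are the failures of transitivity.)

Enumerating: (0,4,0), (0,4,1), (0,4,7), (1,2,0), (1,2,3), (1,2,8), (1,6,3), (1,6,4), (1,6,8), (2,0,4), (2,3,2), (2,8,1), … and 27 more.
Total: 39.

39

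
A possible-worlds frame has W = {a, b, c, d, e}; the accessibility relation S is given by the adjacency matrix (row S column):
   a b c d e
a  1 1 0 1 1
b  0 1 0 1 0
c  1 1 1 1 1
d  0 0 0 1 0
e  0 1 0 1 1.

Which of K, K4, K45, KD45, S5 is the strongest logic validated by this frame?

K4

Transitive (axiom 4): yes — every two-step S-path is closed by a direct edge.
Euclidean (axiom 5): no — a S b and a S e, but not b S e.
Serial (axiom D): yes — every world has a successor (e.g. a S a).
Reflexive (axiom T): yes — every world is S-related to itself.
So F validates K, K4; K45 would additionally require S to be Euclidean. The strongest is K4.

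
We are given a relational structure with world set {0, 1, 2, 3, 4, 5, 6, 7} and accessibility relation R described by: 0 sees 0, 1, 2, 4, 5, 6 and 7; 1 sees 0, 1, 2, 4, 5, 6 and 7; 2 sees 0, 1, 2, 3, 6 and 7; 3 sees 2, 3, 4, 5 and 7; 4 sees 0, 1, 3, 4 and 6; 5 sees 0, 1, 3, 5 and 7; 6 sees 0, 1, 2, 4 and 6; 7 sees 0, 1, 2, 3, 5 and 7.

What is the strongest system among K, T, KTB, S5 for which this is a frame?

Reflexive (axiom T): yes — every world is R-related to itself.
Symmetric (axiom B): yes — every pair in R has its reverse in R.
Euclidean (axiom 5): no — 0 R 2 and 0 R 4, but not 2 R 4.
So F validates K, T, KTB; S5 would additionally require R to be Euclidean. The strongest is KTB.

KTB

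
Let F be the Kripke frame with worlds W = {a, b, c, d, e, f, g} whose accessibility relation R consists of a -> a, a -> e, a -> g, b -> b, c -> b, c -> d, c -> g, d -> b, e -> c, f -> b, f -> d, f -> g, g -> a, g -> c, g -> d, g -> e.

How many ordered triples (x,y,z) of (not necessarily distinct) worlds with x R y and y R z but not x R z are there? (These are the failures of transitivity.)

16

Enumerating: (a,e,c), (a,g,c), (a,g,d), (c,g,a), (c,g,c), (c,g,e), (e,c,b), (e,c,d), (e,c,g), (f,g,a), (f,g,c), (f,g,e), (g,a,g), (g,c,b), (g,c,g), (g,d,b).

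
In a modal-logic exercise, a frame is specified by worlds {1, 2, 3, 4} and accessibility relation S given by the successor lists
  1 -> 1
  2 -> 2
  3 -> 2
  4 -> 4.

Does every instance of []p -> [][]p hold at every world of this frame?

Axiom 4 corresponds to the accessibility relation being transitive.
Transitive: yes — every two-step S-path is closed by a direct edge.

Yes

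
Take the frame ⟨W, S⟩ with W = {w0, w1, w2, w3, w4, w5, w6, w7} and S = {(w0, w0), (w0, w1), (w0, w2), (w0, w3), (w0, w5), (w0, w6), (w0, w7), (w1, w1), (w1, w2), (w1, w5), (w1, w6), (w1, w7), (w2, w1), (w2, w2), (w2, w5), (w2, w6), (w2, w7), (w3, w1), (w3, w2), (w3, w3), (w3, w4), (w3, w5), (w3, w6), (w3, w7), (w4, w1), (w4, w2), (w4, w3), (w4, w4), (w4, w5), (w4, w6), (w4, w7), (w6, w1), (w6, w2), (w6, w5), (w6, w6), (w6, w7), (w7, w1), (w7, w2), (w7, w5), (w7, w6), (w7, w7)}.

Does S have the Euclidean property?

No

Euclidean: no — w0 S w1 and w0 S w3, but not w1 S w3.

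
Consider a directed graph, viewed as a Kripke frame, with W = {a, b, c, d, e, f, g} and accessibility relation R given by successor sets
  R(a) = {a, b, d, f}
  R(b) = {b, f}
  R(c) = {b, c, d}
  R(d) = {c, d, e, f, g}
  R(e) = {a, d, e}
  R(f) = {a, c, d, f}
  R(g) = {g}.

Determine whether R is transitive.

Transitive: no — a R d and d R c, but not a R c.

No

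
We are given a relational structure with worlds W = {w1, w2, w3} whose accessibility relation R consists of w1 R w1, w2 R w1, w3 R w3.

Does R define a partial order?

No

Reflexive: no — w2 is not related to itself.
Transitive: yes — every two-step R-path is closed by a direct edge.
Antisymmetric: yes — no distinct pair is related both ways.
So R is not a partial order.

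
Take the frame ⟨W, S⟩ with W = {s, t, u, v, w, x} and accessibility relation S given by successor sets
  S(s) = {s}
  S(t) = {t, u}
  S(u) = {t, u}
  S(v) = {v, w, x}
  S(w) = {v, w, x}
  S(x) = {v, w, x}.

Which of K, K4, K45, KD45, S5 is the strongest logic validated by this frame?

S5

Transitive (axiom 4): yes — every two-step S-path is closed by a direct edge.
Euclidean (axiom 5): yes — any two successors of a common world are S-related.
Serial (axiom D): yes — every world has a successor (e.g. s S s).
Reflexive (axiom T): yes — every world is S-related to itself.
So F validates K, K4, K45, KD45, S5. The strongest is S5.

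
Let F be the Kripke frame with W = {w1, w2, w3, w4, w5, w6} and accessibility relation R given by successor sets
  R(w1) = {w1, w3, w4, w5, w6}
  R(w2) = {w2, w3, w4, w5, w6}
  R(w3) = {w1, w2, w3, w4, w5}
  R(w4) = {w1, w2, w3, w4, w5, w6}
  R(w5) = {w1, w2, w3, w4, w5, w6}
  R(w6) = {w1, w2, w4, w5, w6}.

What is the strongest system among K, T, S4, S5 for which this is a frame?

Reflexive (axiom T): yes — every world is R-related to itself.
Transitive (axiom 4): no — w1 R w3 and w3 R w2, but not w1 R w2.
Euclidean (axiom 5): no — w1 R w3 and w1 R w6, but not w3 R w6.
So F validates K, T; S4 would additionally require R to be transitive. The strongest is T.

T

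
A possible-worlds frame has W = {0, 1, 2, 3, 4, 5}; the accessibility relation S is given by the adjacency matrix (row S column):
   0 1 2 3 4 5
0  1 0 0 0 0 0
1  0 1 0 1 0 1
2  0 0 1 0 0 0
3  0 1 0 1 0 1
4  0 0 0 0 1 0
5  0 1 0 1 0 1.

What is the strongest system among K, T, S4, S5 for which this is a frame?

Reflexive (axiom T): yes — every world is S-related to itself.
Transitive (axiom 4): yes — every two-step S-path is closed by a direct edge.
Euclidean (axiom 5): yes — any two successors of a common world are S-related.
So F validates K, T, S4, S5. The strongest is S5.

S5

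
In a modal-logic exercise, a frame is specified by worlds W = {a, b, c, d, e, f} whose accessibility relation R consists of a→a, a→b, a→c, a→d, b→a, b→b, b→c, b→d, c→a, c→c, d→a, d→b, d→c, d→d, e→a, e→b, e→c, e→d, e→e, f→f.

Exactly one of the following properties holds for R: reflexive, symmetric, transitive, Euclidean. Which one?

reflexive

Reflexive: yes — every world is R-related to itself.
Symmetric: no — b R c but not c R b.
Transitive: no — c R a and a R b, but not c R b.
Euclidean: no — a R c and a R b, but not c R b.
Only reflexive holds.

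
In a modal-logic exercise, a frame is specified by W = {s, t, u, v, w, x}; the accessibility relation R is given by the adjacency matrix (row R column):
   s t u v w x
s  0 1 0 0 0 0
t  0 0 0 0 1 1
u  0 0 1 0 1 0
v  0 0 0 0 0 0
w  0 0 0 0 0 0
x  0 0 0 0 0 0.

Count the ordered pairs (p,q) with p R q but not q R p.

4

Enumerating: (s,t), (t,w), (t,x), (u,w).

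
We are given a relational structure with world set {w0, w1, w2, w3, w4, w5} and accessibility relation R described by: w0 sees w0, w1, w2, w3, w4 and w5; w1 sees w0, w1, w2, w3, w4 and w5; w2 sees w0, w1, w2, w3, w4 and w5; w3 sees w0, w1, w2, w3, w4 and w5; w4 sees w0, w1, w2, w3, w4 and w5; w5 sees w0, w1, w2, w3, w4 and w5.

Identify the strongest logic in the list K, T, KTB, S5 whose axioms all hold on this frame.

S5

Reflexive (axiom T): yes — every world is R-related to itself.
Symmetric (axiom B): yes — every pair in R has its reverse in R.
Euclidean (axiom 5): yes — any two successors of a common world are R-related.
So F validates K, T, KTB, S5. The strongest is S5.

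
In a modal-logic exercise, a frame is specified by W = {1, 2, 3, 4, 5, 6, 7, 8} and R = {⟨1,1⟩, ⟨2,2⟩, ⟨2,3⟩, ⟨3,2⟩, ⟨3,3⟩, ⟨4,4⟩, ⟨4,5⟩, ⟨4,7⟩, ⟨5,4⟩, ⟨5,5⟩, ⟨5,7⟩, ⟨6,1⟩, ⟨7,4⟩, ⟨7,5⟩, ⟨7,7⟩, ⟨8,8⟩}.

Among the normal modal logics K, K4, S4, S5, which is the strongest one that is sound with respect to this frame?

K4

Transitive (axiom 4): yes — every two-step R-path is closed by a direct edge.
Reflexive (axiom T): no — 6 is not related to itself.
Euclidean (axiom 5): yes — any two successors of a common world are R-related.
So F validates K, K4; S4 would additionally require R to be reflexive. The strongest is K4.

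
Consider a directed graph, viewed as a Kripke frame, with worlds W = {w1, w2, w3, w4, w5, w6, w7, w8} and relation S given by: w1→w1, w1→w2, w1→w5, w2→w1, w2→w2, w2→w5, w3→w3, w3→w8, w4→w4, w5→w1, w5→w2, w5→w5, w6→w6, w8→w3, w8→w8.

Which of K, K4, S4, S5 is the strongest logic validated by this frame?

K4

Transitive (axiom 4): yes — every two-step S-path is closed by a direct edge.
Reflexive (axiom T): no — w7 is not related to itself.
Euclidean (axiom 5): yes — any two successors of a common world are S-related.
So F validates K, K4; S4 would additionally require S to be reflexive. The strongest is K4.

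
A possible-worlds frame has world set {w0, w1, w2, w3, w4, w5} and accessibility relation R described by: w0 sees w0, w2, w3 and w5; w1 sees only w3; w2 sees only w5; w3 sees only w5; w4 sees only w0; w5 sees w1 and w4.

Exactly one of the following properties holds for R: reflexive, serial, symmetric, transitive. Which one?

Reflexive: no — w1 is not related to itself.
Serial: yes — every world has a successor (e.g. w0 R w0).
Symmetric: no — w0 R w2 but not w2 R w0.
Transitive: no — w0 R w5 and w5 R w1, but not w0 R w1.
Only serial holds.

serial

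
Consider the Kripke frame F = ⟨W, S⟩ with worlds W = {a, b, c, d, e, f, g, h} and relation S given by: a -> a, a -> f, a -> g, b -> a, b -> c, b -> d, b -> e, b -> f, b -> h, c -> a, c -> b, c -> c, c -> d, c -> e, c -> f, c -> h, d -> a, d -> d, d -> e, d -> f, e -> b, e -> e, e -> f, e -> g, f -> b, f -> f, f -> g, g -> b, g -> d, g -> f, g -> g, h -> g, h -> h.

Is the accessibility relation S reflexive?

No

Reflexive: no — b is not related to itself.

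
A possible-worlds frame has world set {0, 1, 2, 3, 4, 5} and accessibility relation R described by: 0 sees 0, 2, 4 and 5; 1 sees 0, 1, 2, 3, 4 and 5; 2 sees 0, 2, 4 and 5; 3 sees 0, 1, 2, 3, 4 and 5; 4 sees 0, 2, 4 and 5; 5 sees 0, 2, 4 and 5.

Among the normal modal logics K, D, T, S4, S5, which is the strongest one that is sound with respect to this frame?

Serial (axiom D): yes — every world has a successor (e.g. 0 R 0).
Reflexive (axiom T): yes — every world is R-related to itself.
Transitive (axiom 4): yes — every two-step R-path is closed by a direct edge.
Euclidean (axiom 5): no — 1 R 0 and 1 R 3, but not 0 R 3.
So F validates K, D, T, S4; S5 would additionally require R to be Euclidean. The strongest is S4.

S4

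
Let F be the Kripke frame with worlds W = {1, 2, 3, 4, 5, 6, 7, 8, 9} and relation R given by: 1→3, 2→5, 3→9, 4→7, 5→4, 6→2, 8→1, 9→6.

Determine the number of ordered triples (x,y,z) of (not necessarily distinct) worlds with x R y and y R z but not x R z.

Enumerating: (1,3,9), (2,5,4), (3,9,6), (5,4,7), (6,2,5), (8,1,3), (9,6,2).

7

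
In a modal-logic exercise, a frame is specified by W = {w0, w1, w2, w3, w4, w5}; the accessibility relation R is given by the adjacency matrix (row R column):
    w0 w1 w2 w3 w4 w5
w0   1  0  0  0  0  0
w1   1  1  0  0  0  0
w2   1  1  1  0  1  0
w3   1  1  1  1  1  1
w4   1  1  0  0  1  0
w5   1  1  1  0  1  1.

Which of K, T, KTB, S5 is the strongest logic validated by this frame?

Reflexive (axiom T): yes — every world is R-related to itself.
Symmetric (axiom B): no — w1 R w0 but not w0 R w1.
Euclidean (axiom 5): no — w2 R w0 and w2 R w1, but not w0 R w1.
So F validates K, T; KTB would additionally require R to be symmetric. The strongest is T.

T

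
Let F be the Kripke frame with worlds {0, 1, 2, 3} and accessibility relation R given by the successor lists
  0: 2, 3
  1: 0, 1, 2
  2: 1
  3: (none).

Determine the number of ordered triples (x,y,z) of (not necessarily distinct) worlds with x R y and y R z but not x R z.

Enumerating: (0,2,1), (1,0,3), (2,1,0), (2,1,2).

4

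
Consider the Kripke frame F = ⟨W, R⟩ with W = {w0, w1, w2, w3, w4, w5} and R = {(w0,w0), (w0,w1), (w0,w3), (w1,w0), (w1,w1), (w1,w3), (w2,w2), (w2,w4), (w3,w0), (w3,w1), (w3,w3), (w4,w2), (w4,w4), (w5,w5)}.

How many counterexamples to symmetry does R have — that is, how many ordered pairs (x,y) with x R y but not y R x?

R is symmetric; there are no such tuples.

0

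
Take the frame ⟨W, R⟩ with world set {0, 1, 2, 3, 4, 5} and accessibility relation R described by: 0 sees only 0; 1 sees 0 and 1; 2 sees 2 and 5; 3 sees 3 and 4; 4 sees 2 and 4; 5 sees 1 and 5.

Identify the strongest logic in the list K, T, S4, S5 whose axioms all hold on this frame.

Reflexive (axiom T): yes — every world is R-related to itself.
Transitive (axiom 4): no — 2 R 5 and 5 R 1, but not 2 R 1.
Euclidean (axiom 5): no — 1 R 0 and 1 R 1, but not 0 R 1.
So F validates K, T; S4 would additionally require R to be transitive. The strongest is T.

T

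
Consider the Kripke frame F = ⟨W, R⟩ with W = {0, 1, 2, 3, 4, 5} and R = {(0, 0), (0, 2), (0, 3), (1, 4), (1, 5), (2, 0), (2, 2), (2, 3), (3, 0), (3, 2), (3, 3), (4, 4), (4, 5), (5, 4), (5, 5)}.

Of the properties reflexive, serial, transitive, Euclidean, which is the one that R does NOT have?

reflexive

Reflexive: no — 1 is not related to itself.
Serial: yes — every world has a successor (e.g. 0 R 0).
Transitive: yes — every two-step R-path is closed by a direct edge.
Euclidean: yes — any two successors of a common world are R-related.
Only reflexive fails.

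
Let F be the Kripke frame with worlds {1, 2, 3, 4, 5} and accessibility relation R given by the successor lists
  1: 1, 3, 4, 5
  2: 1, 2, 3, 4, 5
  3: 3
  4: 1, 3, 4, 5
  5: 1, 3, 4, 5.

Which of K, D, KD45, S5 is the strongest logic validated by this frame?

Serial (axiom D): yes — every world has a successor (e.g. 1 R 1).
Euclidean (axiom 5): no — 1 R 3 and 1 R 4, but not 3 R 4.
Transitive (axiom 4): yes — every two-step R-path is closed by a direct edge.
Reflexive (axiom T): yes — every world is R-related to itself.
So F validates K, D; KD45 would additionally require R to be Euclidean. The strongest is D.

D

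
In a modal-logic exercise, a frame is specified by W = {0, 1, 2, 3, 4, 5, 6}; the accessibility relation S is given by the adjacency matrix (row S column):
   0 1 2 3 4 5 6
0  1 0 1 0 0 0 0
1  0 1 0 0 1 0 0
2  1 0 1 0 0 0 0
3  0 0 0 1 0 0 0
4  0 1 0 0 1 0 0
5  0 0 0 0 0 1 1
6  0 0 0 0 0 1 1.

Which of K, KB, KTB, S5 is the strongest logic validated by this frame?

Symmetric (axiom B): yes — every pair in S has its reverse in S.
Reflexive (axiom T): yes — every world is S-related to itself.
Euclidean (axiom 5): yes — any two successors of a common world are S-related.
So F validates K, KB, KTB, S5. The strongest is S5.

S5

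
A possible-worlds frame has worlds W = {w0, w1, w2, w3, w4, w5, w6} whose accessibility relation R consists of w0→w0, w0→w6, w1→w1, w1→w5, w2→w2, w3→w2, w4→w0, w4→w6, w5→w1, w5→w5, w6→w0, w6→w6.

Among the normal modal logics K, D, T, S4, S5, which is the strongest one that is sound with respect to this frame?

Serial (axiom D): yes — every world has a successor (e.g. w0 R w0).
Reflexive (axiom T): no — w3 is not related to itself.
Transitive (axiom 4): yes — every two-step R-path is closed by a direct edge.
Euclidean (axiom 5): yes — any two successors of a common world are R-related.
So F validates K, D; T would additionally require R to be reflexive. The strongest is D.

D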